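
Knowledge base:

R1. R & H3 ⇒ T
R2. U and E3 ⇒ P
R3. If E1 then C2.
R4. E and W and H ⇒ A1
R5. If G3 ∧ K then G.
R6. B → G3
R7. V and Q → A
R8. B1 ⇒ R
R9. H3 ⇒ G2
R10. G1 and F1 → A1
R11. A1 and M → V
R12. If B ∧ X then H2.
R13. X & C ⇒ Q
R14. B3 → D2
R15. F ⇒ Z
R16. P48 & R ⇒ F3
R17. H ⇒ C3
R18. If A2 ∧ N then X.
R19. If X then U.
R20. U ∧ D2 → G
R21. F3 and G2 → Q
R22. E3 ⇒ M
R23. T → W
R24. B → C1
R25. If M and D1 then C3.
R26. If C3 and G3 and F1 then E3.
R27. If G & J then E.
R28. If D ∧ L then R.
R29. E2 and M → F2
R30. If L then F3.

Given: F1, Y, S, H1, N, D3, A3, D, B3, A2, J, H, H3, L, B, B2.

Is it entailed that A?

Yes

G3  (by R6: B)
G2  (by R9: H3)
D2  (by R14: B3)
C3  (by R17: H)
X  (by R18: A2, N)
U  (by R19: X)
G  (by R20: U, D2)
E3  (by R26: C3, G3, F1)
E  (by R27: G, J)
R  (by R28: D, L)
F3  (by R30: L)
T  (by R1: R, H3)
Q  (by R21: F3, G2)
M  (by R22: E3)
W  (by R23: T)
A1  (by R4: E, W, H)
V  (by R11: A1, M)
A  (by R7: V, Q)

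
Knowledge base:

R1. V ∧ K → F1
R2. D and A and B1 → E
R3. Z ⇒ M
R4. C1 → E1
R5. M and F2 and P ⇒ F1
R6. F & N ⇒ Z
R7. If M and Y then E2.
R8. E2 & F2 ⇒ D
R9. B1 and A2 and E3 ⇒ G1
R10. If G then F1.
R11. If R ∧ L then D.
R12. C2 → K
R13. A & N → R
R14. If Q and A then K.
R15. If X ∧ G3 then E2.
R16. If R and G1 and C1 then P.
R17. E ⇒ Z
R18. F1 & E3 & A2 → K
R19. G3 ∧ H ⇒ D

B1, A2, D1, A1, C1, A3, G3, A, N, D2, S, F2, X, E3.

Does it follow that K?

G1  (by R9: B1, A2, E3)
R  (by R13: A, N)
E2  (by R15: X, G3)
P  (by R16: R, G1, C1)
D  (by R8: E2, F2)
E  (by R2: D, A, B1)
Z  (by R17: E)
M  (by R3: Z)
F1  (by R5: M, F2, P)
K  (by R18: F1, E3, A2)

Yes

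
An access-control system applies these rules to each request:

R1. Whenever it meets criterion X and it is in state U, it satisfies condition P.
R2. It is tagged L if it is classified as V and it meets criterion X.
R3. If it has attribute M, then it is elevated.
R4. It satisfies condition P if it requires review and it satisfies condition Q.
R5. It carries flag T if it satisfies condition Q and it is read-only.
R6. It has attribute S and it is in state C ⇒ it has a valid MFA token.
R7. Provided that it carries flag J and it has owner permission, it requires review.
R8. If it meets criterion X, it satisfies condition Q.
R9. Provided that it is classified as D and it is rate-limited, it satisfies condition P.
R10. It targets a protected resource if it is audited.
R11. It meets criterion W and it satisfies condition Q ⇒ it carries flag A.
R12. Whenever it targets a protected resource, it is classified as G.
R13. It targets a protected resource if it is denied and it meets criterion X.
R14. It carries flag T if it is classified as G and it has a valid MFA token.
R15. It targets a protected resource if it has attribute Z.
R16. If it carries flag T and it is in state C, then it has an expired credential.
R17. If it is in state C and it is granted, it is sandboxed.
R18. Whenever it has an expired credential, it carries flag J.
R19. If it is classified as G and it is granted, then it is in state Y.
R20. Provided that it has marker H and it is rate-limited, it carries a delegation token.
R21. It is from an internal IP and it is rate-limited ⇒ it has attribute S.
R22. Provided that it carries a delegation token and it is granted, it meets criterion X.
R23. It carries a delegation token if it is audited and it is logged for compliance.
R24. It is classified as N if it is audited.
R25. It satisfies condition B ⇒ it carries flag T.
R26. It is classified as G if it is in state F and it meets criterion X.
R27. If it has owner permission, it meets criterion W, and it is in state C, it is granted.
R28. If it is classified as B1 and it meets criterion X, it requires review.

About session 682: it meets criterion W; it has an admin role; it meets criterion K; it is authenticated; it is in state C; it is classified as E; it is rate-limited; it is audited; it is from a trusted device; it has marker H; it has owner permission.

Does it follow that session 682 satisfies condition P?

Forward chaining from the given facts derives: targets a protected resource, is classified as G, carries a delegation token, is classified as N, is granted, is sandboxed, is in state Y, meets criterion X, satisfies condition Q, carries flag A.
Rules concluding "it satisfies condition P": R1 needs "it is in state U"; R4 needs "it requires review"; R9 needs "it is classified as D" — none of these are established.

No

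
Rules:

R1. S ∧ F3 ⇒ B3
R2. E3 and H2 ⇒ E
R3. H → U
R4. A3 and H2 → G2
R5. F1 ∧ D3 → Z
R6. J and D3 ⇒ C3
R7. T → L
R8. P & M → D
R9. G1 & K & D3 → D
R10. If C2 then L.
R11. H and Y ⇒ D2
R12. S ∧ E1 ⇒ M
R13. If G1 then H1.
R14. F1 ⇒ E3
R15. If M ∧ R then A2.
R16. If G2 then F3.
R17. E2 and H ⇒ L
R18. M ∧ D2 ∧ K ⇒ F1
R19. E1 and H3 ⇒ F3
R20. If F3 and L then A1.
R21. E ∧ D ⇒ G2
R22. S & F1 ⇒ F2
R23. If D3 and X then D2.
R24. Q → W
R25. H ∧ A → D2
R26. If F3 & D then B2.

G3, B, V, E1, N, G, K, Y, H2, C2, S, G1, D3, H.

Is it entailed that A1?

Yes

D  (by R9: G1, K, D3)
L  (by R10: C2)
D2  (by R11: H, Y)
M  (by R12: S, E1)
F1  (by R18: M, D2, K)
E3  (by R14: F1)
E  (by R2: E3, H2)
G2  (by R21: E, D)
F3  (by R16: G2)
A1  (by R20: F3, L)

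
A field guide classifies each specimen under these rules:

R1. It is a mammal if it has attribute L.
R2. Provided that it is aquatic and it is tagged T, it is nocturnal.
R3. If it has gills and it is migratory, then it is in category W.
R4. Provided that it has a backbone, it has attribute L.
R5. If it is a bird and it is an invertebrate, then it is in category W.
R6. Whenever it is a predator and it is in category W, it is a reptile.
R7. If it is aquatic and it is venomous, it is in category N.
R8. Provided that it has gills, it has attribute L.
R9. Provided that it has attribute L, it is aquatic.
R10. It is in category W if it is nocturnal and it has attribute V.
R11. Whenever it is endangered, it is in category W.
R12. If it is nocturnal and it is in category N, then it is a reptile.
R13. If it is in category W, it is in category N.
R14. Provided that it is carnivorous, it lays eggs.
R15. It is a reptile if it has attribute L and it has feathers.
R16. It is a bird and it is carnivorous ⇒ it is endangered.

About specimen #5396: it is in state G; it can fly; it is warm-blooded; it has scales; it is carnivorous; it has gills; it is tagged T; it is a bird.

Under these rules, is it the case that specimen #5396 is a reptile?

Yes

By R8 (it has gills): it has attribute L.
By R9 (it has attribute L): it is aquatic.
By R16 (it is a bird, it is carnivorous): it is endangered.
By R2 (it is aquatic, it is tagged T): it is nocturnal.
By R11 (it is endangered): it is in category W.
By R13 (it is in category W): it is in category N.
By R12 (it is nocturnal, it is in category N): it is a reptile.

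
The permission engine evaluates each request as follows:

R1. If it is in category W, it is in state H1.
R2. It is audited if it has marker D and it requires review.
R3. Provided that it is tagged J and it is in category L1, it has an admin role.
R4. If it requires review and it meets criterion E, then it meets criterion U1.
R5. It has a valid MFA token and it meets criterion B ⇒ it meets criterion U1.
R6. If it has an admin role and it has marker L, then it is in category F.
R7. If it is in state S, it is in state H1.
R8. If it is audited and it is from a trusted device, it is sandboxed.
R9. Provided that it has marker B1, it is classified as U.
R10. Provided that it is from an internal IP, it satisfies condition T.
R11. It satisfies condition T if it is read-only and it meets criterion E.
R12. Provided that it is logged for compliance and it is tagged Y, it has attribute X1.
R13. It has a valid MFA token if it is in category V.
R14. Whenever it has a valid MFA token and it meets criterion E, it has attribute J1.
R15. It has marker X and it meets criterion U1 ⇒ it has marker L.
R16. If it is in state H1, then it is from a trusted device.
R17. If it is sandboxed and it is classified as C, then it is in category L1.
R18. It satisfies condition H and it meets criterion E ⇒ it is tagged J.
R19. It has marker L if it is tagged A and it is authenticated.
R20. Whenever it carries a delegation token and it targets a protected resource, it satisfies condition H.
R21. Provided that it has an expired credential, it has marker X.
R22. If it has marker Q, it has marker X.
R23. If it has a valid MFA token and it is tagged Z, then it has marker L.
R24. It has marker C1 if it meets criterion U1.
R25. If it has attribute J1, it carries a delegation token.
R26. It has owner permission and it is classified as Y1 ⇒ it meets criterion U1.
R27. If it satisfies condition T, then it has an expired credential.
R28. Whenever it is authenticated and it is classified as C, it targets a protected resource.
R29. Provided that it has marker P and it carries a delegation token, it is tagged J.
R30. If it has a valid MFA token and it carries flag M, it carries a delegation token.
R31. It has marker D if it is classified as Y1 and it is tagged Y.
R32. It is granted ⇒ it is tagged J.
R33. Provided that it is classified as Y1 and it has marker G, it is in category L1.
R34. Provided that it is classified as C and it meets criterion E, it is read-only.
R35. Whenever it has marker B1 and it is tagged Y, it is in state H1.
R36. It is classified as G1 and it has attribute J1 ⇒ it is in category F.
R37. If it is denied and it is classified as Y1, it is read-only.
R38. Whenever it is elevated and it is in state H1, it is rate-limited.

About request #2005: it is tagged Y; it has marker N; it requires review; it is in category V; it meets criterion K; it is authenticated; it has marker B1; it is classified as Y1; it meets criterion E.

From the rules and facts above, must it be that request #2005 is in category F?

Forward chaining from the given facts derives: meets criterion U1, is classified as U, has a valid MFA token, has attribute J1, has marker C1, carries a delegation token, has marker D, is in state H1, is audited, is from a trusted device, is sandboxed.
Rules concluding "it is in category F": R6 needs "it has an admin role"; R36 needs "it is classified as G1" — none of these are established.

No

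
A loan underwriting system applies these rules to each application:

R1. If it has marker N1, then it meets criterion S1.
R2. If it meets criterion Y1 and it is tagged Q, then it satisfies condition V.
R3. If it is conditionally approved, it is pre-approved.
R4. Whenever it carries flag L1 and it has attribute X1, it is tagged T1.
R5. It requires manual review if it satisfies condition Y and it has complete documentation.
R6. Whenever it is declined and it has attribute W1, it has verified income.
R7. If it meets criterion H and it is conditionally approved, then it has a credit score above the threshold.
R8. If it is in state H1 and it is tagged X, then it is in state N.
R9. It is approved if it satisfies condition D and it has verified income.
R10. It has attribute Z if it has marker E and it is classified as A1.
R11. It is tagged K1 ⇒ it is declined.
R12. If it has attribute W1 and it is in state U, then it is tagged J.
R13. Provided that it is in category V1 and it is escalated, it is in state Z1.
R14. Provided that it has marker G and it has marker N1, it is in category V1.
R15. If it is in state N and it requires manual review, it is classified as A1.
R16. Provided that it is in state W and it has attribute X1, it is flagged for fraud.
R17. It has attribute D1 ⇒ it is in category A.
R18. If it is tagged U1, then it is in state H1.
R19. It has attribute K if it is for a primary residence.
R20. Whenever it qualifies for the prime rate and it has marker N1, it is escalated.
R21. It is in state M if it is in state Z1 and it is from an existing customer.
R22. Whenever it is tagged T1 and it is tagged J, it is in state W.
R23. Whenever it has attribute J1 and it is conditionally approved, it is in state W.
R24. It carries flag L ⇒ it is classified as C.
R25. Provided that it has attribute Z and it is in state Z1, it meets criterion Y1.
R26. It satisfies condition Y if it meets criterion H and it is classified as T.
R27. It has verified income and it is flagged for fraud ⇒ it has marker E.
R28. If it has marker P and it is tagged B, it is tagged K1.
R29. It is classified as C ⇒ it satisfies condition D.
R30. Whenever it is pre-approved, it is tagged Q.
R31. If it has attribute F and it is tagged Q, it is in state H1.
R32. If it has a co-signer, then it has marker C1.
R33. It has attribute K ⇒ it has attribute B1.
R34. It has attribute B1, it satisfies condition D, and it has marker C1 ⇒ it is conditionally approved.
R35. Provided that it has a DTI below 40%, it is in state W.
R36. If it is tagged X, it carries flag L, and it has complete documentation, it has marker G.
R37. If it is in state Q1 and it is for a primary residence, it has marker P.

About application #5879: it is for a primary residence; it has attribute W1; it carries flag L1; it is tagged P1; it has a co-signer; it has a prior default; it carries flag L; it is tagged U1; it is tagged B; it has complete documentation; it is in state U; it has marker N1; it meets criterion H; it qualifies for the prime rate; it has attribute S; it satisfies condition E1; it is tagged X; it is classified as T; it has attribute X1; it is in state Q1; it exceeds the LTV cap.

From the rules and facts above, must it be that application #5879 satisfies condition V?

Yes

By R4 (it carries flag L1, it has attribute X1): it is tagged T1.
By R12 (it has attribute W1, it is in state U): it is tagged J.
By R18 (it is tagged U1): it is in state H1.
By R19 (it is for a primary residence): it has attribute K.
By R20 (it qualifies for the prime rate, it has marker N1): it is escalated.
By R22 (it is tagged T1, it is tagged J): it is in state W.
By R24 (it carries flag L): it is classified as C.
By R26 (it meets criterion H, it is classified as T): it satisfies condition Y.
By R29 (it is classified as C): it satisfies condition D.
By R32 (it has a co-signer): it has marker C1.
By R33 (it has attribute K): it has attribute B1.
By R34 (it has attribute B1, it satisfies condition D, it has marker C1): it is conditionally approved.
By R36 (it is tagged X, it carries flag L, it has complete documentation): it has marker G.
By R37 (it is in state Q1, it is for a primary residence): it has marker P.
By R3 (it is conditionally approved): it is pre-approved.
By R5 (it satisfies condition Y, it has complete documentation): it requires manual review.
By R8 (it is in state H1, it is tagged X): it is in state N.
By R14 (it has marker G, it has marker N1): it is in category V1.
By R15 (it is in state N, it requires manual review): it is classified as A1.
By R16 (it is in state W, it has attribute X1): it is flagged for fraud.
By R28 (it has marker P, it is tagged B): it is tagged K1.
By R30 (it is pre-approved): it is tagged Q.
By R11 (it is tagged K1): it is declined.
By R13 (it is in category V1, it is escalated): it is in state Z1.
By R6 (it is declined, it has attribute W1): it has verified income.
By R27 (it has verified income, it is flagged for fraud): it has marker E.
By R10 (it has marker E, it is classified as A1): it has attribute Z.
By R25 (it has attribute Z, it is in state Z1): it meets criterion Y1.
By R2 (it meets criterion Y1, it is tagged Q): it satisfies condition V.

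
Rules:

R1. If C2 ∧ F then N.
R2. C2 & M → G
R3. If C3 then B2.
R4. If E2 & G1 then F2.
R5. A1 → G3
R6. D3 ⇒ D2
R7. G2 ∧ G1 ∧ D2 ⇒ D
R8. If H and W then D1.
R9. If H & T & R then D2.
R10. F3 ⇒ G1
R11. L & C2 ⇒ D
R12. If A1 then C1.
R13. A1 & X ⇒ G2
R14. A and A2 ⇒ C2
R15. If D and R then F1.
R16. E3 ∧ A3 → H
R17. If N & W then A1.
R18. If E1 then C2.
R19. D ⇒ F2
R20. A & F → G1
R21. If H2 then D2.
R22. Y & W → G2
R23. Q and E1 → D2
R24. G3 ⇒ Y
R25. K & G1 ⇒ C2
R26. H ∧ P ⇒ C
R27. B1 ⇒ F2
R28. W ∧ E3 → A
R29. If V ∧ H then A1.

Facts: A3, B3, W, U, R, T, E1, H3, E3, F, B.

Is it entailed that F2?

H  (by R16: E3, A3)
C2  (by R18: E1)
A  (by R28: W, E3)
N  (by R1: C2, F)
D2  (by R9: H, T, R)
A1  (by R17: N, W)
G1  (by R20: A, F)
G3  (by R5: A1)
Y  (by R24: G3)
G2  (by R22: Y, W)
D  (by R7: G2, G1, D2)
F2  (by R19: D)

Yes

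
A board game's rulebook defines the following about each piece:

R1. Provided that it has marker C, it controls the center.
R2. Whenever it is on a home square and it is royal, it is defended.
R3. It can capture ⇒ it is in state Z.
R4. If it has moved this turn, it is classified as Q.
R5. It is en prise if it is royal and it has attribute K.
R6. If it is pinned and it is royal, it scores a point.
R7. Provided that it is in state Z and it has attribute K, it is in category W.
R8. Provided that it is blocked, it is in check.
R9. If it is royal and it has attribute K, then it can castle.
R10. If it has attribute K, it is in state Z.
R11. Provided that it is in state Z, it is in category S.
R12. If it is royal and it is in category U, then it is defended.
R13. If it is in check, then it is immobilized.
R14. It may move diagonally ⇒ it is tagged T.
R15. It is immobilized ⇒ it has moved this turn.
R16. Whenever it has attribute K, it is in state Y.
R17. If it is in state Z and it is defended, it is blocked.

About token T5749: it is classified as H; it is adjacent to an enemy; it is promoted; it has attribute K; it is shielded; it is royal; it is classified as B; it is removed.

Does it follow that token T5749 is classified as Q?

No

Forward chaining from the given facts derives: is en prise, can castle, is in state Z, is in category S, is in state Y, is in category W.
The only rule concluding "it is classified as Q" is R4, which needs "it has moved this turn"; that is never established.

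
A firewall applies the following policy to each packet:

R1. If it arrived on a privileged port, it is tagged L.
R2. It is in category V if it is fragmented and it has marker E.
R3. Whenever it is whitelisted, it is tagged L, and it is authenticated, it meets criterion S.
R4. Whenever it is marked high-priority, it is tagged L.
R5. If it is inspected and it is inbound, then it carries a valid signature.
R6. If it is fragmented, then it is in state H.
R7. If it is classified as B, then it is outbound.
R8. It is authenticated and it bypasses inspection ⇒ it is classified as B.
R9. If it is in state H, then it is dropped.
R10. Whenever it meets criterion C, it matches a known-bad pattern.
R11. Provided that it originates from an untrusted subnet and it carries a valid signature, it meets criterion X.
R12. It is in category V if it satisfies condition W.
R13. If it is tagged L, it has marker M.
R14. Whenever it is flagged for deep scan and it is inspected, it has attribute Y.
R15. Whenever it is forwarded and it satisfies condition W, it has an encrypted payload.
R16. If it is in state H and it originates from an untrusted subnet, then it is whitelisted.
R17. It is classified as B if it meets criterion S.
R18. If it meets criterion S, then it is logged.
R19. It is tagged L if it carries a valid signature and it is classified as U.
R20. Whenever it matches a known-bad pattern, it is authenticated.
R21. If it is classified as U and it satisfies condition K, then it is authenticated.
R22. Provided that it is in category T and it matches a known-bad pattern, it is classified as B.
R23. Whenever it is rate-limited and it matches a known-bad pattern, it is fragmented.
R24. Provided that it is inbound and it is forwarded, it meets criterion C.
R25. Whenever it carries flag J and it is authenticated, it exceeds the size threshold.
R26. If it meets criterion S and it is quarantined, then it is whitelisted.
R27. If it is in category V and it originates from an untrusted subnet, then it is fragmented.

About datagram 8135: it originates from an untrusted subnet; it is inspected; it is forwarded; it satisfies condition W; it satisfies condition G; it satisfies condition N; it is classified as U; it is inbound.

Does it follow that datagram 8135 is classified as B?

By R5 (it is inspected, it is inbound): it carries a valid signature.
By R12 (it satisfies condition W): it is in category V.
By R19 (it carries a valid signature, it is classified as U): it is tagged L.
By R24 (it is inbound, it is forwarded): it meets criterion C.
By R27 (it is in category V, it originates from an untrusted subnet): it is fragmented.
By R6 (it is fragmented): it is in state H.
By R10 (it meets criterion C): it matches a known-bad pattern.
By R16 (it is in state H, it originates from an untrusted subnet): it is whitelisted.
By R20 (it matches a known-bad pattern): it is authenticated.
By R3 (it is whitelisted, it is tagged L, it is authenticated): it meets criterion S.
By R17 (it meets criterion S): it is classified as B.

Yes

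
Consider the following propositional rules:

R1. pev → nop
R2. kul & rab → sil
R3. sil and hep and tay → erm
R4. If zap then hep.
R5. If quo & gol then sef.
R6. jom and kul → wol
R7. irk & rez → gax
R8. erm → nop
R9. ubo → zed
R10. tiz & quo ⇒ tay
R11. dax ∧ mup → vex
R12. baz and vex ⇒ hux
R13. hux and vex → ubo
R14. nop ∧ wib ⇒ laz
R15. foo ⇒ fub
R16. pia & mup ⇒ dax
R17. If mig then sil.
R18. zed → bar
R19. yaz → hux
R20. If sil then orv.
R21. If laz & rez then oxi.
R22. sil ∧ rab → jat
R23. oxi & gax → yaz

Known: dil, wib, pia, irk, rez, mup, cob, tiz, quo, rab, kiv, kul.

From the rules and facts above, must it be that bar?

No

Forward chaining from the given facts derives: sil, gax, tay, dax, orv, jat, vex.
The only rule concluding bar is R18, which needs zed; that is never established.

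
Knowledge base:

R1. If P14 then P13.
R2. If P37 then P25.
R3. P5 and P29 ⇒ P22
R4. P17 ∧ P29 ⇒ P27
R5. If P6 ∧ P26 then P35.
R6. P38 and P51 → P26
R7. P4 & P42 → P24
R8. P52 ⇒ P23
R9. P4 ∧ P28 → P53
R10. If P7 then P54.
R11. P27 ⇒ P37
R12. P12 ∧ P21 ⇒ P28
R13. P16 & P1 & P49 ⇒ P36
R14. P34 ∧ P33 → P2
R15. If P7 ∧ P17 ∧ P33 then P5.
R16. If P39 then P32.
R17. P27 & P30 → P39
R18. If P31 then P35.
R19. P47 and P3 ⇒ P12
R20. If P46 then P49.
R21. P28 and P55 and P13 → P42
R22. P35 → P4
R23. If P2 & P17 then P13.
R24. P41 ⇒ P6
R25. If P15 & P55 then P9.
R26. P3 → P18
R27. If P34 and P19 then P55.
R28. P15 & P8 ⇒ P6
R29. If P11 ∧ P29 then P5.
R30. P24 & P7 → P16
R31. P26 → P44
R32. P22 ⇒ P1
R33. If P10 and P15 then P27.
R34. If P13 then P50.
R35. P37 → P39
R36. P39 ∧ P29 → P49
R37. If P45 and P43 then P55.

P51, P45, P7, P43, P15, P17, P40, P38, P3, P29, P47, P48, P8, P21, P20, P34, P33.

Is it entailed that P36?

Yes

P27  (by R4: P17, P29)
P26  (by R6: P38, P51)
P37  (by R11: P27)
P2  (by R14: P34, P33)
P5  (by R15: P7, P17, P33)
P12  (by R19: P47, P3)
P13  (by R23: P2, P17)
P6  (by R28: P15, P8)
P39  (by R35: P37)
P49  (by R36: P39, P29)
P55  (by R37: P45, P43)
P22  (by R3: P5, P29)
P35  (by R5: P6, P26)
P28  (by R12: P12, P21)
P42  (by R21: P28, P55, P13)
P4  (by R22: P35)
P1  (by R32: P22)
P24  (by R7: P4, P42)
P16  (by R30: P24, P7)
P36  (by R13: P16, P1, P49)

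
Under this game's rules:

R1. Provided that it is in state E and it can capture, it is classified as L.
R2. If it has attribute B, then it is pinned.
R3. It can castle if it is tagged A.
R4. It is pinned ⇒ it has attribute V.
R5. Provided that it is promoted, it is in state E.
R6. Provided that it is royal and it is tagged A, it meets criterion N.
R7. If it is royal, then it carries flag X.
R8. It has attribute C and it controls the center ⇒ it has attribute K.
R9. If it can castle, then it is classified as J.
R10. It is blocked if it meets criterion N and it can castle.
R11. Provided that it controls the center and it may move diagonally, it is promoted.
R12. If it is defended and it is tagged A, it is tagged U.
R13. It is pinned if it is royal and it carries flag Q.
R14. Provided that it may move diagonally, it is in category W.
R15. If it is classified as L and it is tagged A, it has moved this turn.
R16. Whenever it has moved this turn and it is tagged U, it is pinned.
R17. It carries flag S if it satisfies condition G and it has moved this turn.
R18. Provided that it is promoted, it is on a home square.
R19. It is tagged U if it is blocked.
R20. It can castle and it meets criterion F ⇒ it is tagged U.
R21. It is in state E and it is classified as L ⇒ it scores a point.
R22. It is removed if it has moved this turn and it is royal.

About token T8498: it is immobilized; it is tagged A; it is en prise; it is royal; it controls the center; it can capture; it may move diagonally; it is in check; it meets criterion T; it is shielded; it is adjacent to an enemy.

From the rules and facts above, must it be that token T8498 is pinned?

Yes

By R3 (it is tagged A): it can castle.
By R6 (it is royal, it is tagged A): it meets criterion N.
By R10 (it meets criterion N, it can castle): it is blocked.
By R11 (it controls the center, it may move diagonally): it is promoted.
By R19 (it is blocked): it is tagged U.
By R5 (it is promoted): it is in state E.
By R1 (it is in state E, it can capture): it is classified as L.
By R15 (it is classified as L, it is tagged A): it has moved this turn.
By R16 (it has moved this turn, it is tagged U): it is pinned.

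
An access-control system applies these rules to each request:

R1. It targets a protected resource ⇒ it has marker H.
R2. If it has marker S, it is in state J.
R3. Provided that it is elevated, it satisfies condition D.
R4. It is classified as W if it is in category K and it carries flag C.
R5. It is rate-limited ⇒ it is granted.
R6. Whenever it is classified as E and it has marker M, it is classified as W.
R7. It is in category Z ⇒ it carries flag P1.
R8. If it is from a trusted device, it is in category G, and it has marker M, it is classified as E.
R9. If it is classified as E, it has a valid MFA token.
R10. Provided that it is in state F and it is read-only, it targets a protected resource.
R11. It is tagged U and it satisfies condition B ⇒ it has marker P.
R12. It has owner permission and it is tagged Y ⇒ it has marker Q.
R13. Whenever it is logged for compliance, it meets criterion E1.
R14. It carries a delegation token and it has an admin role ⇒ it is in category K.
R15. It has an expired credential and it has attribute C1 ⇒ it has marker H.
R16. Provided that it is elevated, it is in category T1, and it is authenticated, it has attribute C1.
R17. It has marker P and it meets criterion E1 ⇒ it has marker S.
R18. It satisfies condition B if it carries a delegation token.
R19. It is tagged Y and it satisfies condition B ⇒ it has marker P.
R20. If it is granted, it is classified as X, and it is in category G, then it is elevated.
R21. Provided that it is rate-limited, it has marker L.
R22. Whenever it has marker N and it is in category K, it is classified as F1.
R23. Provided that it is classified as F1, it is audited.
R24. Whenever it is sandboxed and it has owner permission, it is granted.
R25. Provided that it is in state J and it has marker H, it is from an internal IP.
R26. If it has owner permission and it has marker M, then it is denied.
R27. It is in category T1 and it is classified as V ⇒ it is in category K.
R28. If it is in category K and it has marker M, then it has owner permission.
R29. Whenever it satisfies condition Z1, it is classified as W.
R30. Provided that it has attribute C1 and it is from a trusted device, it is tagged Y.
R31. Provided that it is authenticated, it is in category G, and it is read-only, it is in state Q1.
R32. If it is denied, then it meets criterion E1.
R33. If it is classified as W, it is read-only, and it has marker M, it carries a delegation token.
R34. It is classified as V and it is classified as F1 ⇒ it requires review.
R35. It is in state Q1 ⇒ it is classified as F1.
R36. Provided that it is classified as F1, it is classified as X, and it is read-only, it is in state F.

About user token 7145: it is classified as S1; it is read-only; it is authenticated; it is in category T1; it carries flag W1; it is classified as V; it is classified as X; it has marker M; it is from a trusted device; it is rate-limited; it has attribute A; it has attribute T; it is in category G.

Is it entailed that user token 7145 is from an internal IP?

Yes

By R5 (it is rate-limited): it is granted.
By R8 (it is from a trusted device, it is in category G, it has marker M): it is classified as E.
By R20 (it is granted, it is classified as X, it is in category G): it is elevated.
By R27 (it is in category T1, it is classified as V): it is in category K.
By R28 (it is in category K, it has marker M): it has owner permission.
By R31 (it is authenticated, it is in category G, it is read-only): it is in state Q1.
By R35 (it is in state Q1): it is classified as F1.
By R36 (it is classified as F1, it is classified as X, it is read-only): it is in state F.
By R6 (it is classified as E, it has marker M): it is classified as W.
By R10 (it is in state F, it is read-only): it targets a protected resource.
By R16 (it is elevated, it is in category T1, it is authenticated): it has attribute C1.
By R26 (it has owner permission, it has marker M): it is denied.
By R30 (it has attribute C1, it is from a trusted device): it is tagged Y.
By R32 (it is denied): it meets criterion E1.
By R33 (it is classified as W, it is read-only, it has marker M): it carries a delegation token.
By R1 (it targets a protected resource): it has marker H.
By R18 (it carries a delegation token): it satisfies condition B.
By R19 (it is tagged Y, it satisfies condition B): it has marker P.
By R17 (it has marker P, it meets criterion E1): it has marker S.
By R2 (it has marker S): it is in state J.
By R25 (it is in state J, it has marker H): it is from an internal IP.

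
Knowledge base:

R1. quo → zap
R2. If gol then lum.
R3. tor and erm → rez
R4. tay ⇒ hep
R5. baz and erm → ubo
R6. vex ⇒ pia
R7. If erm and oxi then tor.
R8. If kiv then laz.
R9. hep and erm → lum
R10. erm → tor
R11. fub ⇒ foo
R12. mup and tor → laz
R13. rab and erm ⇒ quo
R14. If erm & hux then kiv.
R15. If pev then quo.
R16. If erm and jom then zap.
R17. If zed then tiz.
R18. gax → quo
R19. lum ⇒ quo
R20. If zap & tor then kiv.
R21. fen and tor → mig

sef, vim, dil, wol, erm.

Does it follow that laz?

Forward chaining from the given facts derives: tor, rez.
Rules concluding laz: R8 needs kiv; R12 needs mup — none of these are established.

No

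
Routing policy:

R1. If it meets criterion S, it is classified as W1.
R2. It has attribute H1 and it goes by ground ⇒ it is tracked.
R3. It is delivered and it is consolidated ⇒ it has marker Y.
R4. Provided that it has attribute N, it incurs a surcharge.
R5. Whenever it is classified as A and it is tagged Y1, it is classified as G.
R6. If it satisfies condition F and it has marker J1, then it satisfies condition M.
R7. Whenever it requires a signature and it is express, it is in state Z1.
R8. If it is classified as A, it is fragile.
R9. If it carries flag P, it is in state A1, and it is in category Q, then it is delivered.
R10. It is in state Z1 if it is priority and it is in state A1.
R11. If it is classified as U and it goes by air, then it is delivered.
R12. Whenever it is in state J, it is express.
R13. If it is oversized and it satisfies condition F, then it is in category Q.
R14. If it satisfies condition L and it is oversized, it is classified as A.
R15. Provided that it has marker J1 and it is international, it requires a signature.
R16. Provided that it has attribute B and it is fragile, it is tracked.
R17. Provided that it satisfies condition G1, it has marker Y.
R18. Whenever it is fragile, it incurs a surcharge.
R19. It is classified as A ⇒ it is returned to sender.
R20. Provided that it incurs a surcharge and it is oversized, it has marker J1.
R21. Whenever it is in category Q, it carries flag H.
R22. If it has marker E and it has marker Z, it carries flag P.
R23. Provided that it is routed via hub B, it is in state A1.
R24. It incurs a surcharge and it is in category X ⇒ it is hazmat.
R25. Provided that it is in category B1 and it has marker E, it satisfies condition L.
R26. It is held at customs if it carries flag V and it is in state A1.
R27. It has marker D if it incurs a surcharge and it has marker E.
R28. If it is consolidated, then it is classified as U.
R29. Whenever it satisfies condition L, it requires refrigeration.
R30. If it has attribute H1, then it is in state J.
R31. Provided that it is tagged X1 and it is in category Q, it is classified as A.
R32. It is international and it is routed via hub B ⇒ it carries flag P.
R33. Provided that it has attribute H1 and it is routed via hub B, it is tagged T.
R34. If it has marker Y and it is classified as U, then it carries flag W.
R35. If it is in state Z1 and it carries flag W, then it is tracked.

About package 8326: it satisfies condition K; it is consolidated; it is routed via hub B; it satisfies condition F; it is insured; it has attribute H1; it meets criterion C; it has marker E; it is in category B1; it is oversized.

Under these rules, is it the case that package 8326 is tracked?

No

Forward chaining from the given facts derives: is in category Q, carries flag H, is in state A1, satisfies condition L, is classified as U, requires refrigeration, is in state J, is tagged T, is express, is classified as A, is returned to sender, is fragile, incurs a surcharge, has marker J1, has marker D, satisfies condition M.
Rules concluding "it is tracked": R2 needs "it goes by ground"; R16 needs "it has attribute B"; R35 needs "it is in state Z1" — none of these are established.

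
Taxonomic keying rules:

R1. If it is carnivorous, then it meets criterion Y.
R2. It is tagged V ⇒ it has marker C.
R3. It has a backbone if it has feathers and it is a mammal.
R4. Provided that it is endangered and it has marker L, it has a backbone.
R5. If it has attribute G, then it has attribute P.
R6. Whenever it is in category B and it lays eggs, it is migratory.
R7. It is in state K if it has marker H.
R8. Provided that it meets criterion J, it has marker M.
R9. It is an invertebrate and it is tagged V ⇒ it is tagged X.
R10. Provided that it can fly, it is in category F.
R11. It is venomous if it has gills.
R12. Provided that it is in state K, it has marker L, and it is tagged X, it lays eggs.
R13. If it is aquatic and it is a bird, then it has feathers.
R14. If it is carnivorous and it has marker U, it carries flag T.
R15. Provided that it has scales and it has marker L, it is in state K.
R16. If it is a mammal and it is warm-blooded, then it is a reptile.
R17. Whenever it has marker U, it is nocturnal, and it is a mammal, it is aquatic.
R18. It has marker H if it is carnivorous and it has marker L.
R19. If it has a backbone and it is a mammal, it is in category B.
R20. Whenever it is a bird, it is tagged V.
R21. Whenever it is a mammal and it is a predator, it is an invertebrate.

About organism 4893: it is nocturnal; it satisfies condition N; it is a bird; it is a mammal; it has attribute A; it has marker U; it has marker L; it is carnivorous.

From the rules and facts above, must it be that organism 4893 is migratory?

No

Forward chaining from the given facts derives: meets criterion Y, carries flag T, is aquatic, has marker H, is tagged V, has marker C, is in state K, has feathers, has a backbone, is in category B.
The only rule concluding "it is migratory" is R6, which needs "it lays eggs"; that is never established.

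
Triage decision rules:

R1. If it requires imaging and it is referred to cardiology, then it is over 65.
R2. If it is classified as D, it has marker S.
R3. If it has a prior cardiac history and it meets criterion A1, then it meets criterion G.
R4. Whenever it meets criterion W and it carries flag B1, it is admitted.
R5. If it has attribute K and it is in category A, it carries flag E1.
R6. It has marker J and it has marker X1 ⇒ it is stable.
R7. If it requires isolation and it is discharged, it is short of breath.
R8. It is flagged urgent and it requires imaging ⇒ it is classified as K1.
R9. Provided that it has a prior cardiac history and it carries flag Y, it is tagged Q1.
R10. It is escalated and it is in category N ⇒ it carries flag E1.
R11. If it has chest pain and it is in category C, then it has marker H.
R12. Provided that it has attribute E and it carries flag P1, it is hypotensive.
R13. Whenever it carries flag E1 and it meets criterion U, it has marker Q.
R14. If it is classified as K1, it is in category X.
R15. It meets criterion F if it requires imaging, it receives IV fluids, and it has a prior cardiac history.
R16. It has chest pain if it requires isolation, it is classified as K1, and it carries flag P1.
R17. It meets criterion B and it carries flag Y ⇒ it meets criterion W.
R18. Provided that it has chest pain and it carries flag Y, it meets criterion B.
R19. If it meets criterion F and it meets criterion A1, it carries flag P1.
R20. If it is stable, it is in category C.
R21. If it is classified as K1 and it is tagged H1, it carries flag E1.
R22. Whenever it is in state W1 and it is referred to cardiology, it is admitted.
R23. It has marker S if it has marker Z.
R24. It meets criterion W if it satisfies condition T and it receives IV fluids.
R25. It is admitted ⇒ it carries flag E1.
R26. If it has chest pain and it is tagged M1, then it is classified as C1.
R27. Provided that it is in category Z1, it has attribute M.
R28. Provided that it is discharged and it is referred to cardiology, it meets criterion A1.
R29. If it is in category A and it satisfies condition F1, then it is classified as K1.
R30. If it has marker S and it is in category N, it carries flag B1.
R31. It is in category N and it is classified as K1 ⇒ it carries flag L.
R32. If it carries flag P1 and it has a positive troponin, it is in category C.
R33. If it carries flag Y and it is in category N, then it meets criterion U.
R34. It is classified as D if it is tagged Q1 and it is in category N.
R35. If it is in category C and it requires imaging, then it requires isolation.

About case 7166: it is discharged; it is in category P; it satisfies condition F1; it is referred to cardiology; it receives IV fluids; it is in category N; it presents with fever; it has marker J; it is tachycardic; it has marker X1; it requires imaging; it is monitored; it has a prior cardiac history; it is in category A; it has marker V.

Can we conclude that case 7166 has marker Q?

No

Forward chaining from the given facts derives: is over 65, is stable, meets criterion F, is in category C, meets criterion A1, is classified as K1, carries flag L, requires isolation, meets criterion G, is short of breath, is in category X, carries flag P1, has chest pain, has marker H.
The only rule concluding "it has marker Q" is R13, which needs "it carries flag E1"; that is never established.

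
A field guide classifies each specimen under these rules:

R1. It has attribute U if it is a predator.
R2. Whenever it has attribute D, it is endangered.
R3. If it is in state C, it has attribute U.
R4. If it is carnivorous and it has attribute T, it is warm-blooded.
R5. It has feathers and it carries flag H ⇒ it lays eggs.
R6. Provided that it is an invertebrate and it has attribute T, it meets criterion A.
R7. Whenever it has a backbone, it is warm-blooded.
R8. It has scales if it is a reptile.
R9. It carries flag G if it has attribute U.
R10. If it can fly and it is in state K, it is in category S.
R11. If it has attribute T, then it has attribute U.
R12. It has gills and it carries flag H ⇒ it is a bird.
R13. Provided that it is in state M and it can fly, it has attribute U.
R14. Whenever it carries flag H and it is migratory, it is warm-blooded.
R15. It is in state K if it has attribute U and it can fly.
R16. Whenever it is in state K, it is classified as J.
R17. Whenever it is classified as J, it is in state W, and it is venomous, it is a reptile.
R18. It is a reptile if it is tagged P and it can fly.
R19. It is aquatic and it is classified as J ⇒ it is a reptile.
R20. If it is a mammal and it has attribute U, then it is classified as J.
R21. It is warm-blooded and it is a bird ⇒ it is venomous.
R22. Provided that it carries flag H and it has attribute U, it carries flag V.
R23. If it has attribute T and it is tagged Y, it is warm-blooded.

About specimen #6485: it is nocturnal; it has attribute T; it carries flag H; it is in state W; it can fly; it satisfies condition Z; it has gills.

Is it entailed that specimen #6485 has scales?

Forward chaining from the given facts derives: has attribute U, is a bird, is in state K, is classified as J, carries flag V, carries flag G, is in category S.
The only rule concluding "it has scales" is R8, which needs "it is a reptile"; that is never established.

No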